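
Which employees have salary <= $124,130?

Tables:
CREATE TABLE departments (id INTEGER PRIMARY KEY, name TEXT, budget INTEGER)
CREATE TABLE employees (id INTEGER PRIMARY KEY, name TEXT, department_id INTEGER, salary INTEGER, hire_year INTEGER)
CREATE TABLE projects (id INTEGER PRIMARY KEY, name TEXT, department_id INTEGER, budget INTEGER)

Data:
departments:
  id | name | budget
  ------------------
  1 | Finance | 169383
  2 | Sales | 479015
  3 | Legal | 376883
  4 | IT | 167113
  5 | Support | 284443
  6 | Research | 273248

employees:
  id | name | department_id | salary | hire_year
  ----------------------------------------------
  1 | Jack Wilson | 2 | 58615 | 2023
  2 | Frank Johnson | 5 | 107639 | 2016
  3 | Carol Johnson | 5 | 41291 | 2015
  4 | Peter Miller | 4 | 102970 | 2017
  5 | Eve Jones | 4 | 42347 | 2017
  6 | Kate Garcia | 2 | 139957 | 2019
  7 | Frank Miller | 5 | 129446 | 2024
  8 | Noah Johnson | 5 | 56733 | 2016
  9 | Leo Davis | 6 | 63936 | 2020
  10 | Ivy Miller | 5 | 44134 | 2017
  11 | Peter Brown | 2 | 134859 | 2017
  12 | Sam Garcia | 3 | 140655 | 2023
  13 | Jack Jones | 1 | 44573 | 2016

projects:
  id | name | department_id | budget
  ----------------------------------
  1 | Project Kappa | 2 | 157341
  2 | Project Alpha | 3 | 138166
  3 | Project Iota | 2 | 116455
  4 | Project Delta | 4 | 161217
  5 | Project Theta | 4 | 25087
SELECT name, salary FROM employees WHERE salary <= 124130

Execution result:
name | salary
Jack Wilson | 58615
Frank Johnson | 107639
Carol Johnson | 41291
Peter Miller | 102970
Eve Jones | 42347
Noah Johnson | 56733
Leo Davis | 63936
Ivy Miller | 44134
Jack Jones | 44573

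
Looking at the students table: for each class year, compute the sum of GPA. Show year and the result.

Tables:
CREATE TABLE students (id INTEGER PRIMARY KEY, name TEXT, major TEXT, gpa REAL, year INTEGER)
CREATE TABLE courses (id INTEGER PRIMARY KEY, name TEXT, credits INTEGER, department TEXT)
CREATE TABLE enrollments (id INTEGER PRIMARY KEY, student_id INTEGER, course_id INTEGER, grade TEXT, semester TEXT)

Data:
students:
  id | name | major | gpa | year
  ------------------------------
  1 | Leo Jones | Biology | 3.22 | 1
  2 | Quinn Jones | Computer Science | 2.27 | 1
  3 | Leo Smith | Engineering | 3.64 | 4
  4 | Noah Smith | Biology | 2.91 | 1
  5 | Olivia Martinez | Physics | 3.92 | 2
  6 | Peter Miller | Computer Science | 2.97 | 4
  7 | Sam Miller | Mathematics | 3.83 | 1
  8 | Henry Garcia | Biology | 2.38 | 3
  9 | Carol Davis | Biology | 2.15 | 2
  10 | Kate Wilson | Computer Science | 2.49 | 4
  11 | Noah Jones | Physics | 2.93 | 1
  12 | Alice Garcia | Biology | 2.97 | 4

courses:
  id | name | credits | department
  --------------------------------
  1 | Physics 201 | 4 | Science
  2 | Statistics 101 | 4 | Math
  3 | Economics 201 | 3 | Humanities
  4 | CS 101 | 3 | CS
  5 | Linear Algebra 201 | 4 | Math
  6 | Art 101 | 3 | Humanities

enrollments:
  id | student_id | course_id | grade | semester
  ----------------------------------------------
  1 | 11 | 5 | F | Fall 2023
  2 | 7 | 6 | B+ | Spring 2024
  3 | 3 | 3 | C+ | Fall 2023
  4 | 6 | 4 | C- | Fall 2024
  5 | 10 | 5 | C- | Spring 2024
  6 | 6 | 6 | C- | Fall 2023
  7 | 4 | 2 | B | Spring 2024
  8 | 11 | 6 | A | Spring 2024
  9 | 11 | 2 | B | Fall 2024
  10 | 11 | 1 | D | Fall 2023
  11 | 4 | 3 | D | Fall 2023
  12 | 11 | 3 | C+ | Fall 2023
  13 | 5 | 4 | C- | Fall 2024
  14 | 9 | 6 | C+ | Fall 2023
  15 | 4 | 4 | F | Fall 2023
SELECT year, SUM(gpa) AS sum_gpa FROM students GROUP BY year

Execution result:
year | sum_gpa
1 | 15.16
2 | 6.07
3 | 2.38
4 | 12.07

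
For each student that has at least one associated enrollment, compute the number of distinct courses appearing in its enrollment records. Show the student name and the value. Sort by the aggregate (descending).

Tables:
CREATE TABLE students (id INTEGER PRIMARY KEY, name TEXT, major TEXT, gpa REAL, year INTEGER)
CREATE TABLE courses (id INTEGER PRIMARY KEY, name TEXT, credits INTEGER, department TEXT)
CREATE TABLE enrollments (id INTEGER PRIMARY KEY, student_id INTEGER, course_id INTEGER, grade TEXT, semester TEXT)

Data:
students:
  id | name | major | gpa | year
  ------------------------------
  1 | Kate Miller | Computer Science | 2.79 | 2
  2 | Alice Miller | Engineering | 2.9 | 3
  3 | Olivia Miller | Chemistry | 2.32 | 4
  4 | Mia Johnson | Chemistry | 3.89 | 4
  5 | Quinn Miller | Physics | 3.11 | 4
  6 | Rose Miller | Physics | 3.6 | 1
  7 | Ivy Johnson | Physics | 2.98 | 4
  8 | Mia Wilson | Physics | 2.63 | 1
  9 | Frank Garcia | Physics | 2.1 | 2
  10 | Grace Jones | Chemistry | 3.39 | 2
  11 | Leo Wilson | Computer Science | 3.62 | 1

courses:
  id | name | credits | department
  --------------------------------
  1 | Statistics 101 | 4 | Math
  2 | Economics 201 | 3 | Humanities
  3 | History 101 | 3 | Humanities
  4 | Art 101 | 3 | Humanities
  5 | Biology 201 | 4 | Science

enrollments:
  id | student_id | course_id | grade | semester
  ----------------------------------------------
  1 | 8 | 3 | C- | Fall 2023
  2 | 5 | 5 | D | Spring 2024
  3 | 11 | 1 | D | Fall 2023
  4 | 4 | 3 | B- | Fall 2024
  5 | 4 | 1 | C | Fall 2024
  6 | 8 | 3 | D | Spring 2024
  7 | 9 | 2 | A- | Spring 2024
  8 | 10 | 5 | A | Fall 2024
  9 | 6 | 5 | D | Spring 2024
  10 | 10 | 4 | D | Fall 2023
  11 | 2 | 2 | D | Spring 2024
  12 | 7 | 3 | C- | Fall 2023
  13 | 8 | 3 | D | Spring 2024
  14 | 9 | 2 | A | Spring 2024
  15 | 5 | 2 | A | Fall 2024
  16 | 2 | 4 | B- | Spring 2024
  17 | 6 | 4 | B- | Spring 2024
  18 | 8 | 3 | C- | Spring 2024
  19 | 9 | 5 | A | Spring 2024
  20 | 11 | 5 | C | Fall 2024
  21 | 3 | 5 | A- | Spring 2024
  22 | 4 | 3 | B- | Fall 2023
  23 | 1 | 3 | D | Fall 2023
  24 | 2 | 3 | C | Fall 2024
SELECT p.name, COUNT(DISTINCT c.course_id) AS distinct_course_count FROM enrollments c JOIN students p ON c.student_id = p.id GROUP BY p.id, p.name ORDER BY distinct_course_count DESC

Execution result:
name | distinct_course_count
Alice Miller | 3
Mia Johnson | 2
Quinn Miller | 2
Rose Miller | 2
Frank Garcia | 2
Grace Jones | 2
Leo Wilson | 2
Kate Miller | 1
Olivia Miller | 1
Ivy Johnson | 1
Mia Wilson | 1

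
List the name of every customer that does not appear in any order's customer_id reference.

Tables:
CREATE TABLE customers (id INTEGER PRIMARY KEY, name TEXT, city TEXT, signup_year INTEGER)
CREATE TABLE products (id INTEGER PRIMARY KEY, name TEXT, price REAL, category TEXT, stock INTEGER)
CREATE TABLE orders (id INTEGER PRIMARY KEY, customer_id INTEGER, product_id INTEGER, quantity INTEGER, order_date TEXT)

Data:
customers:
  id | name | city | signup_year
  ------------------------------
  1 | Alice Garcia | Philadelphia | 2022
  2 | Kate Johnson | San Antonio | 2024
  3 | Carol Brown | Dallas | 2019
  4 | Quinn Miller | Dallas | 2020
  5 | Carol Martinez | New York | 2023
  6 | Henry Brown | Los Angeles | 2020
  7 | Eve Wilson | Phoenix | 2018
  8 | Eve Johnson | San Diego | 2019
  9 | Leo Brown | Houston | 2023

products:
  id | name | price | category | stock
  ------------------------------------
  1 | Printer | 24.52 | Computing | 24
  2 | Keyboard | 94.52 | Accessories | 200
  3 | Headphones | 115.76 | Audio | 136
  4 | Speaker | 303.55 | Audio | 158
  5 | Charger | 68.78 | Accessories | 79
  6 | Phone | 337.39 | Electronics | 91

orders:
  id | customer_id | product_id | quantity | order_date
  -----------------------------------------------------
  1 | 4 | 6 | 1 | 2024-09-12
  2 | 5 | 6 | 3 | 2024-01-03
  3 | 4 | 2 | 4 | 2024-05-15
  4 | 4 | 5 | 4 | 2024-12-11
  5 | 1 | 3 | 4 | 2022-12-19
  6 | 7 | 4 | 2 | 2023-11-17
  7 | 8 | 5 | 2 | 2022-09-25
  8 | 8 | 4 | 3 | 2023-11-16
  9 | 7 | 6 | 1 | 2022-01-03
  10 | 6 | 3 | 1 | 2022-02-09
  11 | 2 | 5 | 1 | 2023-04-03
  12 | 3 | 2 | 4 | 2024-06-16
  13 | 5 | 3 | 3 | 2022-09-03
SELECT p.name FROM customers p LEFT JOIN orders c ON c.customer_id = p.id WHERE c.id IS NULL

Execution result:
Leo Brown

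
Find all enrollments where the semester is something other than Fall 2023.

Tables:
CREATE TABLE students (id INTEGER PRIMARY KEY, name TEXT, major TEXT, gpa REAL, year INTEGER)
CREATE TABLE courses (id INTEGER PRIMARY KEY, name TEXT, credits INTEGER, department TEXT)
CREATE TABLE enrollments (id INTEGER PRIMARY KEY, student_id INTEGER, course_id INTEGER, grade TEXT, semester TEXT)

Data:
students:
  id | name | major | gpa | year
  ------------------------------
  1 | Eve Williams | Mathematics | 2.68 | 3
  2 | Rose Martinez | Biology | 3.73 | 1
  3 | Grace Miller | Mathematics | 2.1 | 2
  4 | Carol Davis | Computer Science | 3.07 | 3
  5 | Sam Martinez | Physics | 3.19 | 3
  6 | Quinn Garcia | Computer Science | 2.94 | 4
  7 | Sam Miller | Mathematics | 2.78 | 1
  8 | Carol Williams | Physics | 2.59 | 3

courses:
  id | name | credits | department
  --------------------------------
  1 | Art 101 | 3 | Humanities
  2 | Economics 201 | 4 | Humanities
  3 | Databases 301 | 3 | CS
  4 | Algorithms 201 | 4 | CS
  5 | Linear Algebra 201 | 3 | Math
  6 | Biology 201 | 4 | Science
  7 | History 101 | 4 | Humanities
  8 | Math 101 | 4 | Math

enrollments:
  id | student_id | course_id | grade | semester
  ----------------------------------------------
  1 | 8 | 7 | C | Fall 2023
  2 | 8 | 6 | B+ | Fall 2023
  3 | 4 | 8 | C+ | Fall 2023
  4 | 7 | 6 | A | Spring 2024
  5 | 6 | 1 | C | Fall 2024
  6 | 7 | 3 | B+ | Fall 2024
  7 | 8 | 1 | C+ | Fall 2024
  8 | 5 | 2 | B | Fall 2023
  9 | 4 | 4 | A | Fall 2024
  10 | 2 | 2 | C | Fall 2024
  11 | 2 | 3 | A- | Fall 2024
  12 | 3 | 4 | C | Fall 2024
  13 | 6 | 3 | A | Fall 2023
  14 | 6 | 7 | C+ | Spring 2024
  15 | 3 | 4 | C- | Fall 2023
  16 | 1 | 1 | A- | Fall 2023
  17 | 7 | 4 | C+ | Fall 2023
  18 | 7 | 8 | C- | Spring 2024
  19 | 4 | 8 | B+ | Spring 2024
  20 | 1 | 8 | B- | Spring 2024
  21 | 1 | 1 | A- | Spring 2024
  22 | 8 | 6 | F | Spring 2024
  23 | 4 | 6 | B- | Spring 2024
SELECT id, semester FROM enrollments WHERE semester <> 'Fall 2023'

Execution result:
id | semester
4 | Spring 2024
5 | Fall 2024
6 | Fall 2024
7 | Fall 2024
9 | Fall 2024
10 | Fall 2024
11 | Fall 2024
12 | Fall 2024
14 | Spring 2024
18 | Spring 2024
19 | Spring 2024
20 | Spring 2024
21 | Spring 2024
22 | Spring 2024
23 | Spring 2024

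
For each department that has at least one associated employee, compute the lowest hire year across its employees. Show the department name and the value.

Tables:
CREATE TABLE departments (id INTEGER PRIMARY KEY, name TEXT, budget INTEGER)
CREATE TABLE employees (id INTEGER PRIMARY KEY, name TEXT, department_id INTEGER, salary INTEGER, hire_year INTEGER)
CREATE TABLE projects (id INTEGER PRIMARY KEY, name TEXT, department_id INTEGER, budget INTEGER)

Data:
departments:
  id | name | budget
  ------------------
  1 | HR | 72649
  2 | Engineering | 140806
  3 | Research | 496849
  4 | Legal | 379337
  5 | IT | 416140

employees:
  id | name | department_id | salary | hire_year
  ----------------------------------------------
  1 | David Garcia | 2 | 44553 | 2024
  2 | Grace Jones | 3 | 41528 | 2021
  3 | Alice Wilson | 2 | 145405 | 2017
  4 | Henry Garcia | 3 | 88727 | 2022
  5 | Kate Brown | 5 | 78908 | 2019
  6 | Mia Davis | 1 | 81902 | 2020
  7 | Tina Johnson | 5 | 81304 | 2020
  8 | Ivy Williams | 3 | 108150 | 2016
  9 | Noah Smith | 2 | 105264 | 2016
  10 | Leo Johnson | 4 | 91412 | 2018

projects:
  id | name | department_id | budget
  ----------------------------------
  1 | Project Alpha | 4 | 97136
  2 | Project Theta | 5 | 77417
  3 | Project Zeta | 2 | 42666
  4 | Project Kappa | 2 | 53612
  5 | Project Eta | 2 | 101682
SELECT p.name, MIN(c.hire_year) AS min_hire_year FROM employees c JOIN departments p ON c.department_id = p.id GROUP BY p.id, p.name

Execution result:
name | min_hire_year
HR | 2020
Engineering | 2016
Research | 2016
Legal | 2018
IT | 2019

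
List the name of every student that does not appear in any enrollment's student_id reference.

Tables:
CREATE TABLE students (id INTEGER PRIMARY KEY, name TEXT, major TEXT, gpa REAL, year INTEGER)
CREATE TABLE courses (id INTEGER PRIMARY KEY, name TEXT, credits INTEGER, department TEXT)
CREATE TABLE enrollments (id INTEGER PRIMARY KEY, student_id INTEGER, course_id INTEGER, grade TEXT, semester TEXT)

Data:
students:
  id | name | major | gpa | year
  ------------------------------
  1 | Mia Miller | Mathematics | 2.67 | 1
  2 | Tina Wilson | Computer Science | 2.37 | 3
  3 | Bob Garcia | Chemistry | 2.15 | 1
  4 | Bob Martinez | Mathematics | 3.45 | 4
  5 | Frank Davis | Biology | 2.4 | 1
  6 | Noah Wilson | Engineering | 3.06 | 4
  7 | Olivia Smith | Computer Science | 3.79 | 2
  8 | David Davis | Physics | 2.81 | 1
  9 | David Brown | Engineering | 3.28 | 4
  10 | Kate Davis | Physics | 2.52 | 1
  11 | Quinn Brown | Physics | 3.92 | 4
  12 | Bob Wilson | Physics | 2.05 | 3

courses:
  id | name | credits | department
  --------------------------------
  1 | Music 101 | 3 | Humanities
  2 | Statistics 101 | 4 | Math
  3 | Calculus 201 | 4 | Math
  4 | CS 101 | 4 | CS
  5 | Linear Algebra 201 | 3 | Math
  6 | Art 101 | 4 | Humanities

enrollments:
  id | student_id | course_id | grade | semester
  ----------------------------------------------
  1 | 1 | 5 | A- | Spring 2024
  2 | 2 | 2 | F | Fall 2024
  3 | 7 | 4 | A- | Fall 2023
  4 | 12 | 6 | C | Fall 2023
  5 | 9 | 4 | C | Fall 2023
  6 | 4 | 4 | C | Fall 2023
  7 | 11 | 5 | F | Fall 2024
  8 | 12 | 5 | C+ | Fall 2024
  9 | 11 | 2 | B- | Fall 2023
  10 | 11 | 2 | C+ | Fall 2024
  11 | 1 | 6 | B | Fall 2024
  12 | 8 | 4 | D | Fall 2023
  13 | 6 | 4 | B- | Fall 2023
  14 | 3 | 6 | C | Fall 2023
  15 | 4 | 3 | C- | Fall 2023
SELECT p.name FROM students p LEFT JOIN enrollments c ON c.student_id = p.id WHERE c.id IS NULL

Execution result:
name
Frank Davis
Kate Davis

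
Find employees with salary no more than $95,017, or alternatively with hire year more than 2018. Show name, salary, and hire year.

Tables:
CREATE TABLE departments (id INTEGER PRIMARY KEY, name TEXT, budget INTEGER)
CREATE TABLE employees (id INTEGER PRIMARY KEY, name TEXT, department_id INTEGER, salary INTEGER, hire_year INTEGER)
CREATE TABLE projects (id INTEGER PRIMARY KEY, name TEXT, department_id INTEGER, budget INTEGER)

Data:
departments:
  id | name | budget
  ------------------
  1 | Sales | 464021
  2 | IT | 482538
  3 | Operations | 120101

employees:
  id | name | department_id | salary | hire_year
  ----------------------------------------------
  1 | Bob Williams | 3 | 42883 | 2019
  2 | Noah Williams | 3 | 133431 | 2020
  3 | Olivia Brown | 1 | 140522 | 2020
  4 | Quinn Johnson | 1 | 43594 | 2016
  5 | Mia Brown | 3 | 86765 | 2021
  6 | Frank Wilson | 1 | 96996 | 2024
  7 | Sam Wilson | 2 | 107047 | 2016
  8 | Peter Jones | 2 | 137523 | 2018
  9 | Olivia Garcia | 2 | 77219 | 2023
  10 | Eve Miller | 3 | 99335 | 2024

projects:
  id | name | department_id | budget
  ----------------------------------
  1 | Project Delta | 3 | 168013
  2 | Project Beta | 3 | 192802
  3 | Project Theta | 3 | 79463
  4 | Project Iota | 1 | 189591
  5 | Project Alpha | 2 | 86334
SELECT name, salary, hire_year FROM employees WHERE salary <= 95017 OR hire_year > 2018

Execution result:
name | salary | hire_year
Bob Williams | 42883 | 2019
Noah Williams | 133431 | 2020
Olivia Brown | 140522 | 2020
Quinn Johnson | 43594 | 2016
Mia Brown | 86765 | 2021
Frank Wilson | 96996 | 2024
Olivia Garcia | 77219 | 2023
Eve Miller | 99335 | 2024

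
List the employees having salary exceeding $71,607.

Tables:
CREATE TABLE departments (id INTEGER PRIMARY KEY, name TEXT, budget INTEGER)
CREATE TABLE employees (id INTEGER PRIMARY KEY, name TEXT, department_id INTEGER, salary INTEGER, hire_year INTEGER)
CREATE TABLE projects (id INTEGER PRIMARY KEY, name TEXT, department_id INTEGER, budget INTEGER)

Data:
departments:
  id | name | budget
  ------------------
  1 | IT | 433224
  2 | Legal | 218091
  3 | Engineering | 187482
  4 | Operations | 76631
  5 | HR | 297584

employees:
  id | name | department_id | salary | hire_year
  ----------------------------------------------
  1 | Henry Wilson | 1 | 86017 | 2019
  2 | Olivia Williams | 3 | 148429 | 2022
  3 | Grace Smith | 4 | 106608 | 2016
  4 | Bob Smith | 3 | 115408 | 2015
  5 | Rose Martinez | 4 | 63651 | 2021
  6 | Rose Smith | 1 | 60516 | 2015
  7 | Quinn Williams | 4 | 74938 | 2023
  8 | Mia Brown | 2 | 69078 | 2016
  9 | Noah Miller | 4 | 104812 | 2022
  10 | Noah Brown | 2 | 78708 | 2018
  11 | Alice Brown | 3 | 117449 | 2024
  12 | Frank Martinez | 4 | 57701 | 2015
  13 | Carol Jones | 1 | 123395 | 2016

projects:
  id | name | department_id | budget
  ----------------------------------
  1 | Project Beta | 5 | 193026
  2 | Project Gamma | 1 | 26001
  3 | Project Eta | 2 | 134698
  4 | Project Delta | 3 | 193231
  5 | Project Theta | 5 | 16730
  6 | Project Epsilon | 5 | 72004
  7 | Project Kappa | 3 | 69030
SELECT name, salary FROM employees WHERE salary > 71607

Execution result:
name | salary
Henry Wilson | 86017
Olivia Williams | 148429
Grace Smith | 106608
Bob Smith | 115408
Quinn Williams | 74938
Noah Miller | 104812
Noah Brown | 78708
Alice Brown | 117449
Carol Jones | 123395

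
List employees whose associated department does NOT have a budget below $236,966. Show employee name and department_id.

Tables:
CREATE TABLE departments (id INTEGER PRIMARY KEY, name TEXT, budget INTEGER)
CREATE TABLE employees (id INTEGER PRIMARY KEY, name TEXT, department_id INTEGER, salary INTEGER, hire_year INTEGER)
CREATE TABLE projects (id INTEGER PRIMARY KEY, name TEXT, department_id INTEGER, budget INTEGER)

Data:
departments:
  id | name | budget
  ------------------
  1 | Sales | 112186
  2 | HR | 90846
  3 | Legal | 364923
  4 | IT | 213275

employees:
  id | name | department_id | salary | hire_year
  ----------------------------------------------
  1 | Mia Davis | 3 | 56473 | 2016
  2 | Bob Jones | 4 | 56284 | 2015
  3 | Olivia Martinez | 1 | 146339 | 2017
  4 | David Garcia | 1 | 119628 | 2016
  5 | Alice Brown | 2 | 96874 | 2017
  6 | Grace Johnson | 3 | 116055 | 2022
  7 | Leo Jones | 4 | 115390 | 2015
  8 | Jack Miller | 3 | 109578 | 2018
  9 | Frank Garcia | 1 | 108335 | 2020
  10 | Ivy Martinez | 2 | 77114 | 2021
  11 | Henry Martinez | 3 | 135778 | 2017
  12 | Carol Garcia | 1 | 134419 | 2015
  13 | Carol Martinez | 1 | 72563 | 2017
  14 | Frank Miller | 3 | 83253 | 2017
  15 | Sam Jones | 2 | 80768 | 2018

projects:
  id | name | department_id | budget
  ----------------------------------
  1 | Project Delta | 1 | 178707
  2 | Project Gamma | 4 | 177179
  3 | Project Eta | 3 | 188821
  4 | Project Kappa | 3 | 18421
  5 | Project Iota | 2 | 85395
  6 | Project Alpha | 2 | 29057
SELECT name, department_id FROM employees WHERE department_id NOT IN (SELECT id FROM departments WHERE budget < 236966)

Execution result:
name | department_id
Mia Davis | 3
Grace Johnson | 3
Jack Miller | 3
Henry Martinez | 3
Frank Miller | 3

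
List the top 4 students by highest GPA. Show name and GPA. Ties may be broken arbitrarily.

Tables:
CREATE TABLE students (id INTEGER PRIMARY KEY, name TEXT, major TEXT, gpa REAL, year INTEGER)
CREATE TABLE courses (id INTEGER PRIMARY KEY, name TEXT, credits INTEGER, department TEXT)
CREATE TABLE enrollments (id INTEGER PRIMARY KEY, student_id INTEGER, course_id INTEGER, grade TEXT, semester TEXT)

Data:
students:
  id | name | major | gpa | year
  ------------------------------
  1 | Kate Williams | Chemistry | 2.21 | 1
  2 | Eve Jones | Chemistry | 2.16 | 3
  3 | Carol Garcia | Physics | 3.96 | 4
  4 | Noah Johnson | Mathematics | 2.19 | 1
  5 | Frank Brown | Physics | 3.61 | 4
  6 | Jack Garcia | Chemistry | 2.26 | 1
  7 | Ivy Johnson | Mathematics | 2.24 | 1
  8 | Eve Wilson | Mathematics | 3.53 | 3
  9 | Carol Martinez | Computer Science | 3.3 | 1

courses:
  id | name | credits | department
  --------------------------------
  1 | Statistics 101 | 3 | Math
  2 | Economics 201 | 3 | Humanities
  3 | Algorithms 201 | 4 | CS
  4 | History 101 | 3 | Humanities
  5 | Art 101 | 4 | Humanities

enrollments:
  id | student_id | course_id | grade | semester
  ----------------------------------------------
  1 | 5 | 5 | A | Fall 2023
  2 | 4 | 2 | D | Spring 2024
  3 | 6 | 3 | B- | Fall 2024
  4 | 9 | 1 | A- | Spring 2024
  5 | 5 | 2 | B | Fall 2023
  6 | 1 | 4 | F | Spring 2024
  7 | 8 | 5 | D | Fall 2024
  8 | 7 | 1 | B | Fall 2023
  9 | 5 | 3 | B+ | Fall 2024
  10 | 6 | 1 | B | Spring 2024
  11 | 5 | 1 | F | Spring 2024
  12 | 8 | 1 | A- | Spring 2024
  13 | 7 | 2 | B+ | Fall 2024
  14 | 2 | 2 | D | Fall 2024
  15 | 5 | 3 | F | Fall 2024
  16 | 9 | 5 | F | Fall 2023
SELECT name, gpa FROM students ORDER BY gpa DESC LIMIT 4

Execution result:
name | gpa
Carol Garcia | 3.96
Frank Brown | 3.61
Eve Wilson | 3.53
Carol Martinez | 3.30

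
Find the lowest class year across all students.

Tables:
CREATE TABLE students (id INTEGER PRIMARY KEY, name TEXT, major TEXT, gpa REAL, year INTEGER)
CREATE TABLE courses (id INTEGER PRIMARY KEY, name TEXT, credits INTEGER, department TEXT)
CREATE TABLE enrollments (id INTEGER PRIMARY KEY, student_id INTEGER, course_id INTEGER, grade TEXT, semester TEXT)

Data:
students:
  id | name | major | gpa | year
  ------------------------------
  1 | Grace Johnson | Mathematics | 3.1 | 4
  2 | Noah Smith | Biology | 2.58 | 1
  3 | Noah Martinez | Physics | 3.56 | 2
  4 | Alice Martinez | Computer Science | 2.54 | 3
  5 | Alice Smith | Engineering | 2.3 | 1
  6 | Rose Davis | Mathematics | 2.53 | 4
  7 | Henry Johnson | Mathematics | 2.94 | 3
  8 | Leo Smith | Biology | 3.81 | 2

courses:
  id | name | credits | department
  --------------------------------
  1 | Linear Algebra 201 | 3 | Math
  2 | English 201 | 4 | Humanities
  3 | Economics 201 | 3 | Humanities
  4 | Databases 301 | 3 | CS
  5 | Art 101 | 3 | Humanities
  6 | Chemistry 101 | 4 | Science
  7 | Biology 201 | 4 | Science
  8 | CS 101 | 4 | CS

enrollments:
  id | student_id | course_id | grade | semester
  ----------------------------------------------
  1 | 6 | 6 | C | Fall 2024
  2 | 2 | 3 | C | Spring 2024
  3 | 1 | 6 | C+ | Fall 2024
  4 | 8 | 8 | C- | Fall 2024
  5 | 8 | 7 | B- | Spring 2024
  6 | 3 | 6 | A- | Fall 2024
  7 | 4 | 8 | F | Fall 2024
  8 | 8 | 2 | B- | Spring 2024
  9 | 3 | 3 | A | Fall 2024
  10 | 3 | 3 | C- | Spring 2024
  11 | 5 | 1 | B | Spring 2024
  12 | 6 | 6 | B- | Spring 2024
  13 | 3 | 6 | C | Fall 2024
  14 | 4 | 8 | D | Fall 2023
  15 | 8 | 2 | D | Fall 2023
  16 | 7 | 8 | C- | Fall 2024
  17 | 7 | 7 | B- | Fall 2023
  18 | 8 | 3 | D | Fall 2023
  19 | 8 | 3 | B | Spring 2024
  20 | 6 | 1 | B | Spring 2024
SELECT MIN(year) FROM students

Execution result:
1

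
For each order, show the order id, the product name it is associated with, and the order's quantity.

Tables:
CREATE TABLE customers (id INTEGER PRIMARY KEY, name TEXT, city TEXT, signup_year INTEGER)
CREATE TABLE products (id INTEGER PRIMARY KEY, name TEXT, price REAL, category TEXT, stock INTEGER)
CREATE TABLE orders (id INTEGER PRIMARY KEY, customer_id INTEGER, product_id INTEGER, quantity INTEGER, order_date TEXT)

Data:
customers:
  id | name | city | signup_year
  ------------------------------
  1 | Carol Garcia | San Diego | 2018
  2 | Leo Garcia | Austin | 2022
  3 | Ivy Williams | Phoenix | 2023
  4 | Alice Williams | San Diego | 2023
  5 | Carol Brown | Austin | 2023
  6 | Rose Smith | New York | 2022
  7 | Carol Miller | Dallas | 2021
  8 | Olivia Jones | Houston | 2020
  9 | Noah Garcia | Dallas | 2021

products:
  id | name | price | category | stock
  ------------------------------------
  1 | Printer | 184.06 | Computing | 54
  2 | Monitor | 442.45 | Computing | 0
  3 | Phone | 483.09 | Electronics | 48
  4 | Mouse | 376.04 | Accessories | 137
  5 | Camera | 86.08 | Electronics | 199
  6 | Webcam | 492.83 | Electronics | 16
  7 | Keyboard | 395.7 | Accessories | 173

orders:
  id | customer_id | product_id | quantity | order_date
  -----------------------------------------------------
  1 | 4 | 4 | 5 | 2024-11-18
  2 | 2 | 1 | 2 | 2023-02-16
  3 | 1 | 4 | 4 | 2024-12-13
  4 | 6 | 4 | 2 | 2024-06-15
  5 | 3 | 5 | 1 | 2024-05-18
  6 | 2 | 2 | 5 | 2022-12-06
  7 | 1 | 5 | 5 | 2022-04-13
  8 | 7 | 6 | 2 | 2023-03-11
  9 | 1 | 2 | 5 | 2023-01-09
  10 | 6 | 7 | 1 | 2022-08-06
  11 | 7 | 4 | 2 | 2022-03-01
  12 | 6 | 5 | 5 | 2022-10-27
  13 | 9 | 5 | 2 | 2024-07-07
SELECT c.id, p.name AS product, c.quantity FROM orders c JOIN products p ON c.product_id = p.id

Execution result:
id | product | quantity
1 | Mouse | 5
2 | Printer | 2
3 | Mouse | 4
4 | Mouse | 2
5 | Camera | 1
6 | Monitor | 5
7 | Camera | 5
8 | Webcam | 2
9 | Monitor | 5
10 | Keyboard | 1
11 | Mouse | 2
12 | Camera | 5
13 | Camera | 2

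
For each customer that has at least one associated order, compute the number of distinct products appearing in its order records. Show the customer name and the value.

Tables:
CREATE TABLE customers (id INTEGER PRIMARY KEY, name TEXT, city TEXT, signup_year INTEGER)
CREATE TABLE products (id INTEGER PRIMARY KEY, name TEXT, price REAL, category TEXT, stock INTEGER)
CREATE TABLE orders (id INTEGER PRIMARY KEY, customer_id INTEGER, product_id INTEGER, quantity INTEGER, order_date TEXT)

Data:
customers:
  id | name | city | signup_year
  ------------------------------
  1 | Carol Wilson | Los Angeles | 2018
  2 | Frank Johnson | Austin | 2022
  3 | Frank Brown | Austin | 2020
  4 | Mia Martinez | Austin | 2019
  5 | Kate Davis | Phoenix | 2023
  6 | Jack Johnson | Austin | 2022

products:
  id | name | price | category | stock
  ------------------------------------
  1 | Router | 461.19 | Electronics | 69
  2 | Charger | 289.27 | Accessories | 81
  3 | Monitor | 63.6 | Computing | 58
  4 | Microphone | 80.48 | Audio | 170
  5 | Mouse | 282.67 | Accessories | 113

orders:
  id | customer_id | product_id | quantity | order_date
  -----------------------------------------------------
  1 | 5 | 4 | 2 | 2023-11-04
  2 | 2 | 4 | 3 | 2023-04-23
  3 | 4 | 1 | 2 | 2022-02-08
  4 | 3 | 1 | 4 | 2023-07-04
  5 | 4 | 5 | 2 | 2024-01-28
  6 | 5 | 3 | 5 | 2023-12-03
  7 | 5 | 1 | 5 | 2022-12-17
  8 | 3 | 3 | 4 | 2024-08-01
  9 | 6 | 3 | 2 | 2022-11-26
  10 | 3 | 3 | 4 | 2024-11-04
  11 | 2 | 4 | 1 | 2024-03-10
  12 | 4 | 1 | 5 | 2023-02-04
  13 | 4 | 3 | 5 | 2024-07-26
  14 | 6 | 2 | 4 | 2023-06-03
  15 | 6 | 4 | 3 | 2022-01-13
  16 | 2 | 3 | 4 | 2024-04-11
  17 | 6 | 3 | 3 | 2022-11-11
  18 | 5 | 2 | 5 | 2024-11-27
SELECT p.name, COUNT(DISTINCT c.product_id) AS distinct_product_count FROM orders c JOIN customers p ON c.customer_id = p.id GROUP BY p.id, p.name

Execution result:
name | distinct_product_count
Frank Johnson | 2
Frank Brown | 2
Mia Martinez | 3
Kate Davis | 4
Jack Johnson | 3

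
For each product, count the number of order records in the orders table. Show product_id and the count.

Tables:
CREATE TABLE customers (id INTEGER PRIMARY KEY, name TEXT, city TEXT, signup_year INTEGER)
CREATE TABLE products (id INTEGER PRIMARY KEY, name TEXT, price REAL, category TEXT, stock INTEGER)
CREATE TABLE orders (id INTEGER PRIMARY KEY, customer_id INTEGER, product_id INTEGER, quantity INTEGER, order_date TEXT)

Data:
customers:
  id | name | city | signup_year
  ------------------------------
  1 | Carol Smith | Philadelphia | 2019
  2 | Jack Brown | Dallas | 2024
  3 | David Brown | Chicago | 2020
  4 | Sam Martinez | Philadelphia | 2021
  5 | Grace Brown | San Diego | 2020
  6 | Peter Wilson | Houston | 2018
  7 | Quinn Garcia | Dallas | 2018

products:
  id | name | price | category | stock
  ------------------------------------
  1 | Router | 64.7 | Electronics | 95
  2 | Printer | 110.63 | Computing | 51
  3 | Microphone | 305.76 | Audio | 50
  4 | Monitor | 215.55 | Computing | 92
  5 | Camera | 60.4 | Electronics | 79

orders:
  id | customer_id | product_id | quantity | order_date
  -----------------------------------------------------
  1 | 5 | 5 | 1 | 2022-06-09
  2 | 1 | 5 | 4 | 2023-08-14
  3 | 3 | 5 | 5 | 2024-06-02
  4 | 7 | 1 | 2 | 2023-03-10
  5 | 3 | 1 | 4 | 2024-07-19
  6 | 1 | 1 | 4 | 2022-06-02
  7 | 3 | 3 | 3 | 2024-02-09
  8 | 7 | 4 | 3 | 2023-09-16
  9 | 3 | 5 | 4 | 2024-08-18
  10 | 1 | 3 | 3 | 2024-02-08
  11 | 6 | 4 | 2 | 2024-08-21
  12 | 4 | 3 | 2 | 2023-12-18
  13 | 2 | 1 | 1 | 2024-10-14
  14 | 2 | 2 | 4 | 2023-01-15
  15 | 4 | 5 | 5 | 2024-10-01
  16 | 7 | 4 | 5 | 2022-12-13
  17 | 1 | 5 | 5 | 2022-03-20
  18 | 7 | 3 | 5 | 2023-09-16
SELECT product_id, COUNT(*) AS order_count FROM orders GROUP BY product_id

Execution result:
product_id | order_count
1 | 4
2 | 1
3 | 4
4 | 3
5 | 6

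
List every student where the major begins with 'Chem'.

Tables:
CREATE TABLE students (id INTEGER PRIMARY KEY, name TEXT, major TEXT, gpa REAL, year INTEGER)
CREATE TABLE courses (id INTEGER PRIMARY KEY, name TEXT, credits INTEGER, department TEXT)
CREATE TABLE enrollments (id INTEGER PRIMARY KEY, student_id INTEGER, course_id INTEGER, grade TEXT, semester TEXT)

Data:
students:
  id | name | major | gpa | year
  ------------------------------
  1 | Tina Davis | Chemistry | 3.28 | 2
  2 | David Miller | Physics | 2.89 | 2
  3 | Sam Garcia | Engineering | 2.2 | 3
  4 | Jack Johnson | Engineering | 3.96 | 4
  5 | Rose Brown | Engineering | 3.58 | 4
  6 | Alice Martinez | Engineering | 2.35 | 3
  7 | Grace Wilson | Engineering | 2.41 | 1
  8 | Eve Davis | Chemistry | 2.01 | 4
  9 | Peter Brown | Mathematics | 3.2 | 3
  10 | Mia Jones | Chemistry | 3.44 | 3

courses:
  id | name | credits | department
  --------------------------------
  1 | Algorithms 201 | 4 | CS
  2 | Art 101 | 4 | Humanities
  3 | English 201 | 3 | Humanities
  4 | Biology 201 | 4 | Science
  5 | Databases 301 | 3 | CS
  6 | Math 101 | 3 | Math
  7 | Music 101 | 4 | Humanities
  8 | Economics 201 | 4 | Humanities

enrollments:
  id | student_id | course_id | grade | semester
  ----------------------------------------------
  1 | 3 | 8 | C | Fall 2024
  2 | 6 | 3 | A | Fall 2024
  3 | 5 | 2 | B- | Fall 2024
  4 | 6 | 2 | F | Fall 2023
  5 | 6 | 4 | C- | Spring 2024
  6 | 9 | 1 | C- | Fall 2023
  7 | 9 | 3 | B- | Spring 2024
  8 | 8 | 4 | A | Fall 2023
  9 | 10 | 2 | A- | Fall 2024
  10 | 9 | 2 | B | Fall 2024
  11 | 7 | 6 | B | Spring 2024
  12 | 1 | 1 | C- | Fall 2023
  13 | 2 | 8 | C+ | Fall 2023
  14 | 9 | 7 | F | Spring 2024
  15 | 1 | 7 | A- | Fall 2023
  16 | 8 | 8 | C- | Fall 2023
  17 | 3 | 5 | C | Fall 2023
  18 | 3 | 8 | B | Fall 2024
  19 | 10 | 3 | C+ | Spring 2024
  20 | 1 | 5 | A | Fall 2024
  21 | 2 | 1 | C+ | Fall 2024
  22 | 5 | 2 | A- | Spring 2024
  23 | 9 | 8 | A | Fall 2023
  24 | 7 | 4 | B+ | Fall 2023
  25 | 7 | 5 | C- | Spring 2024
SELECT name, major FROM students WHERE major LIKE 'Chem%'

Execution result:
name | major
Tina Davis | Chemistry
Eve Davis | Chemistry
Mia Jones | Chemistry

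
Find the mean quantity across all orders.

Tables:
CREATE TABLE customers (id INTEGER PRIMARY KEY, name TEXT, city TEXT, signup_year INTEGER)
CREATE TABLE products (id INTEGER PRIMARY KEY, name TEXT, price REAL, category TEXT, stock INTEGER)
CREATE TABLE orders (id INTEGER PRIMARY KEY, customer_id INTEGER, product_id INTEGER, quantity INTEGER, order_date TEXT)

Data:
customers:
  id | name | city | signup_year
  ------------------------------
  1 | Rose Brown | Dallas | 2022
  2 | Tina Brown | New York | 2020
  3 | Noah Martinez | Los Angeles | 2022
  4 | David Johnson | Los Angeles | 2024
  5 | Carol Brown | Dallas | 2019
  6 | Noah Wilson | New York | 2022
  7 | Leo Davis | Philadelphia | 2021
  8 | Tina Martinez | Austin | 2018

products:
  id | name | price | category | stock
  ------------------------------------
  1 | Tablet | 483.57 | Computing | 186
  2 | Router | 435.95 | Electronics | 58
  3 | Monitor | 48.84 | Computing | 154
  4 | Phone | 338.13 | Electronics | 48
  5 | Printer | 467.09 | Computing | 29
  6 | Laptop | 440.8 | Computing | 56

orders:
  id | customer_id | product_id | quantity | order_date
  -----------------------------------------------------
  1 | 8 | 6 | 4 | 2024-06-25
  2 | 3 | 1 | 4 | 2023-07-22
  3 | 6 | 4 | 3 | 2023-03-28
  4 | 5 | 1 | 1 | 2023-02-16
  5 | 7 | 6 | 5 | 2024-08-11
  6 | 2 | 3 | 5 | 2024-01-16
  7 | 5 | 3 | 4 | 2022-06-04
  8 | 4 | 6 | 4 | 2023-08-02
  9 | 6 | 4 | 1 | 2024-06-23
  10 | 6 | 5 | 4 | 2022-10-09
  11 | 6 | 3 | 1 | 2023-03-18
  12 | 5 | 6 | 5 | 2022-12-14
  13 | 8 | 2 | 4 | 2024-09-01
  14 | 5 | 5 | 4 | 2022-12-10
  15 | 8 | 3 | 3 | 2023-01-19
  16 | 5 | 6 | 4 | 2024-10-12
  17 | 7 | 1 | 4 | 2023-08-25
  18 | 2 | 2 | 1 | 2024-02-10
SELECT AVG(quantity) FROM orders

Execution result:
3.39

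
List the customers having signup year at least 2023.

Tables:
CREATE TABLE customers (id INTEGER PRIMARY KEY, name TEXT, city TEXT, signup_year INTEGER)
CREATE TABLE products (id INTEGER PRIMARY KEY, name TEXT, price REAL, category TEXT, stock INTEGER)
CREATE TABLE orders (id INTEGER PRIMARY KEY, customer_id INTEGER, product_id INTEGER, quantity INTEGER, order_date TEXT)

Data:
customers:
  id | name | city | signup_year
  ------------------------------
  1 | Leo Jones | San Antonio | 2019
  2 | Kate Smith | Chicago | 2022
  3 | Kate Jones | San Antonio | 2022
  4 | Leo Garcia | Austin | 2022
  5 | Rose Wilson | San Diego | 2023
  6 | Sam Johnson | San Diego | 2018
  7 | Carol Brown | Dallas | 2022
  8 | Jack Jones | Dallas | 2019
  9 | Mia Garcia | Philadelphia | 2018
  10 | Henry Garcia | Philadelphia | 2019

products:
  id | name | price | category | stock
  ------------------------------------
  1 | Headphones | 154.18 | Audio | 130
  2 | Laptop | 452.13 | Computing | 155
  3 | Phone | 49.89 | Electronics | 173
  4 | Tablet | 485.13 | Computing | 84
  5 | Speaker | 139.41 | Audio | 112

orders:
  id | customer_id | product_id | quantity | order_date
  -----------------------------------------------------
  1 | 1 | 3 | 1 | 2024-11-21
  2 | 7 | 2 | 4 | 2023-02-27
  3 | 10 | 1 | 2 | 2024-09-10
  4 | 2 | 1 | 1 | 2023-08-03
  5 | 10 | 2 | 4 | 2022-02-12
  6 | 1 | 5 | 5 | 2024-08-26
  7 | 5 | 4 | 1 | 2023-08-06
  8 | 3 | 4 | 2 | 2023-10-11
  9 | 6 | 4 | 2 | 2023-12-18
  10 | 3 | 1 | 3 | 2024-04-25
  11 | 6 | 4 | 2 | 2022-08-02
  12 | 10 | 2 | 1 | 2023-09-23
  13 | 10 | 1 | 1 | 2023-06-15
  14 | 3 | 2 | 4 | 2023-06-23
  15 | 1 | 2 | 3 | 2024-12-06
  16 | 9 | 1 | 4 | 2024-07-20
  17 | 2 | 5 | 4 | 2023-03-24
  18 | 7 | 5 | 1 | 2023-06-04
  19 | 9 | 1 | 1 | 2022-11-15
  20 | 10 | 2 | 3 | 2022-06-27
SELECT name, signup_year FROM customers WHERE signup_year >= 2023

Execution result:
name | signup_year
Rose Wilson | 2023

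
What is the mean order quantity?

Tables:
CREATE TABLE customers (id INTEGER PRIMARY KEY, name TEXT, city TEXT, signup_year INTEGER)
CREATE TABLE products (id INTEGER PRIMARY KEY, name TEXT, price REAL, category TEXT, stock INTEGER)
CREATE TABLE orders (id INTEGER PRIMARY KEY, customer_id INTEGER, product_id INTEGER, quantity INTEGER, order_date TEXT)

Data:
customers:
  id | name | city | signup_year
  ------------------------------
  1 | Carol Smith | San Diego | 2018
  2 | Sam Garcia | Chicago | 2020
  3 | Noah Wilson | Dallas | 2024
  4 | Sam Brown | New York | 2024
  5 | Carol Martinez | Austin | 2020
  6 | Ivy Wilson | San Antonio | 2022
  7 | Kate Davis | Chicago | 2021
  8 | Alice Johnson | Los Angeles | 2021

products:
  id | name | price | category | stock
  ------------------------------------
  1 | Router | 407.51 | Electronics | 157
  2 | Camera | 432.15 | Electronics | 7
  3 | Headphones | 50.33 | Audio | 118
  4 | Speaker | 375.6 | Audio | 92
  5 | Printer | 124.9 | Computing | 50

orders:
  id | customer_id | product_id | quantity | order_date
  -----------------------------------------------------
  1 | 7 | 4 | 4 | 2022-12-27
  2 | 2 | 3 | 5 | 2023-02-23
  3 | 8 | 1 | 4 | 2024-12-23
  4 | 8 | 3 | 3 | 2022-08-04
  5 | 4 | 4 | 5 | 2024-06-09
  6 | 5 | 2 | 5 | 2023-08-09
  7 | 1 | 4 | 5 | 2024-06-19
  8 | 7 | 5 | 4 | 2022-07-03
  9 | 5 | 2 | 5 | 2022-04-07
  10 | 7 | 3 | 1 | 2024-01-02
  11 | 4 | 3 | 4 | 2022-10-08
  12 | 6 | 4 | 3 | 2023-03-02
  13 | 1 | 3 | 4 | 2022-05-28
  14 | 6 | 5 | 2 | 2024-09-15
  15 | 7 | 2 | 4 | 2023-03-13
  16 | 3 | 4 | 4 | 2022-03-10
SELECT AVG(quantity) FROM orders

Execution result:
3.88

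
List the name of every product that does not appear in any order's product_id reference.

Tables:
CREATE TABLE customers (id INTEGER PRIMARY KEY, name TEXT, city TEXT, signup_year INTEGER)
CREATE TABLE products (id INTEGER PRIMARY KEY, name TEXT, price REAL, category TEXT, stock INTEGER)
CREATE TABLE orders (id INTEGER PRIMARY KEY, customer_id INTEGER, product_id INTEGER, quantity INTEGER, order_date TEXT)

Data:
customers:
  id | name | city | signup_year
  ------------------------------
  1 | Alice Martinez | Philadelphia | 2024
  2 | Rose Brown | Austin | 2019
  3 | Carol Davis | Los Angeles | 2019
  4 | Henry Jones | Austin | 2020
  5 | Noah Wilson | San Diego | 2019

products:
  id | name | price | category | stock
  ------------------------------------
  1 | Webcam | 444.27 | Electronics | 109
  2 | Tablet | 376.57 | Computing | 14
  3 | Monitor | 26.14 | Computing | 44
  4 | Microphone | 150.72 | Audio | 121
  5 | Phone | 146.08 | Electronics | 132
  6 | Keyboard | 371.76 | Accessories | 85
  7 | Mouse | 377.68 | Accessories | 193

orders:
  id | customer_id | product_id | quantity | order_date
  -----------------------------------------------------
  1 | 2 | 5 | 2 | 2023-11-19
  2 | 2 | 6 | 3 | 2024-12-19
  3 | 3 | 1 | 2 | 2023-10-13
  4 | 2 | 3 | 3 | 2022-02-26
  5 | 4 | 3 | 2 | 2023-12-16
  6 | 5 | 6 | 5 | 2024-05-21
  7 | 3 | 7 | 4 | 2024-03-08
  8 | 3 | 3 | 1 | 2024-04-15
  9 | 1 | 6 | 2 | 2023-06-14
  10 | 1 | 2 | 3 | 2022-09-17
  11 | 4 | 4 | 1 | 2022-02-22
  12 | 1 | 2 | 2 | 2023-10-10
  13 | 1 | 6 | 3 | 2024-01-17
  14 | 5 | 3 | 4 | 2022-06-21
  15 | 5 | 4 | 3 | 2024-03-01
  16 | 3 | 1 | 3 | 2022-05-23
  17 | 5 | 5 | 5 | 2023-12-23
SELECT p.name FROM products p LEFT JOIN orders c ON c.product_id = p.id WHERE c.id IS NULL

Execution result:
(no rows)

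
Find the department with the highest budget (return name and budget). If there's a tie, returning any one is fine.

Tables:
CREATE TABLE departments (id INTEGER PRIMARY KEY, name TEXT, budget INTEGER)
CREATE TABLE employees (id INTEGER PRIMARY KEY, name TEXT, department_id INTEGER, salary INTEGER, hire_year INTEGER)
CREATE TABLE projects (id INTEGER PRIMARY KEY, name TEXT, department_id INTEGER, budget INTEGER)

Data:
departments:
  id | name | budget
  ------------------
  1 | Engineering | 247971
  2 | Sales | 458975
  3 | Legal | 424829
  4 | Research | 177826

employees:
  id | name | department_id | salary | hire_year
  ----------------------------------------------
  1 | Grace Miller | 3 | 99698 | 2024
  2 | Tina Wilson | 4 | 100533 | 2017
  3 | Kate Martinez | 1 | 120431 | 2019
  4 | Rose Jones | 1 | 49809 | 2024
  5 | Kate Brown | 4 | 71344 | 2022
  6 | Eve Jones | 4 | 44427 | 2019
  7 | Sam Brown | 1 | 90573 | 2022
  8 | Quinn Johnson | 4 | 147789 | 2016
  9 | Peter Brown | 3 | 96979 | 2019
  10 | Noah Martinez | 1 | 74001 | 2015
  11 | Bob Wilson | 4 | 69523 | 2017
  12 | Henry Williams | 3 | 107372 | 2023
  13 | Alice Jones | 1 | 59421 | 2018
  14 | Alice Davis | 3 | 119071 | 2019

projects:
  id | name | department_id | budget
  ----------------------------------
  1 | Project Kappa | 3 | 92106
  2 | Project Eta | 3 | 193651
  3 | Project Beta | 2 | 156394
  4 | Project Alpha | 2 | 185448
SELECT name, budget FROM departments ORDER BY budget DESC LIMIT 1

Execution result:
name | budget
Sales | 458975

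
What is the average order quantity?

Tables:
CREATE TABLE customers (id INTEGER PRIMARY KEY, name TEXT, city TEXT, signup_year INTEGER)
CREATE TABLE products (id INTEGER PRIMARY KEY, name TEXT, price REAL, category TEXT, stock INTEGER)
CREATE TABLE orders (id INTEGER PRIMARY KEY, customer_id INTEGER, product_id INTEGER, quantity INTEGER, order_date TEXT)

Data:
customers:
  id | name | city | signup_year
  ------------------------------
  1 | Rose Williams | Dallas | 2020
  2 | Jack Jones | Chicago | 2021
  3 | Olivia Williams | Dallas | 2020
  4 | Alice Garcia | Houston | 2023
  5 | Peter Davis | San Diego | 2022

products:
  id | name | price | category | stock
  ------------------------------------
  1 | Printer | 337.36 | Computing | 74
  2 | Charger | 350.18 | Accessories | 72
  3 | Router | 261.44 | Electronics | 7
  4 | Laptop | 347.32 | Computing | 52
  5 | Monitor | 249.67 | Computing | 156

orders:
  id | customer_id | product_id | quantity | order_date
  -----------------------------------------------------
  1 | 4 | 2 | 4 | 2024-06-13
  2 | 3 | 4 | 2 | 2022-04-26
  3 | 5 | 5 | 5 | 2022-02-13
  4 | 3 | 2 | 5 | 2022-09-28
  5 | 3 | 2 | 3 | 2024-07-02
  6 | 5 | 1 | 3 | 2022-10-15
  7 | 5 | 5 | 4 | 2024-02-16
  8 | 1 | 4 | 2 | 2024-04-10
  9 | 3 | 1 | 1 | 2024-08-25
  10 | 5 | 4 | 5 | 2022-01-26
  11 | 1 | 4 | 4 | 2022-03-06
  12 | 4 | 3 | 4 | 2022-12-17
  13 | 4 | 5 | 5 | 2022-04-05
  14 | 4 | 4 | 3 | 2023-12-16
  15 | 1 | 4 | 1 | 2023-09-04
SELECT AVG(quantity) FROM orders

Execution result:
3.40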